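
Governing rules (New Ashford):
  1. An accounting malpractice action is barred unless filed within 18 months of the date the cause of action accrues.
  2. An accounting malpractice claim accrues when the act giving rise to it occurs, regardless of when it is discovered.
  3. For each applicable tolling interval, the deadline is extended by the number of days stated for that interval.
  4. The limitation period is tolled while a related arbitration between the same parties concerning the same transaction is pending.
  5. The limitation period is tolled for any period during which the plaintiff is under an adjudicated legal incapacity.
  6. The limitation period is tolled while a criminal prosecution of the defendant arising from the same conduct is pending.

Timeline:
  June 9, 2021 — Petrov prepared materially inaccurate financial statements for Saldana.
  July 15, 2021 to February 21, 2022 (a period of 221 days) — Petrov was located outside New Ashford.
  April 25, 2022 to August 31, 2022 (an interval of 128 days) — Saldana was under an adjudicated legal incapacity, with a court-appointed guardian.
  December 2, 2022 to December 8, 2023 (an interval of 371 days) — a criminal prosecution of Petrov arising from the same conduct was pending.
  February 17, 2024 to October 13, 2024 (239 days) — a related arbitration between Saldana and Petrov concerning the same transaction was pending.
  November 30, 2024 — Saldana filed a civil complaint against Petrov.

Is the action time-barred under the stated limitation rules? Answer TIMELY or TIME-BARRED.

TIMELY

The cause of action accrued on June 9, 2021, the date of the act.
The untolled deadline — 18 months after June 9, 2021 — is December 9, 2022.
The period was tolled for 128 days by the plaintiff's legal incapacity (April 25, 2022 to August 31, 2022), pushing the deadline to April 16, 2023.
The pending criminal prosecution from December 2, 2022 to December 8, 2023 tolled the period for 371 days, extending the deadline to April 21, 2024.
Because the pending related arbitration ran from February 17, 2024 to October 13, 2024, the deadline is extended by 239 days to December 16, 2024.
No stated provision tolls the period for the defendant's absence, so the interval from July 15, 2021 to February 21, 2022 has no effect on the deadline.
Filing on November 30, 2024 beat the December 16, 2024 deadline — the action is timely.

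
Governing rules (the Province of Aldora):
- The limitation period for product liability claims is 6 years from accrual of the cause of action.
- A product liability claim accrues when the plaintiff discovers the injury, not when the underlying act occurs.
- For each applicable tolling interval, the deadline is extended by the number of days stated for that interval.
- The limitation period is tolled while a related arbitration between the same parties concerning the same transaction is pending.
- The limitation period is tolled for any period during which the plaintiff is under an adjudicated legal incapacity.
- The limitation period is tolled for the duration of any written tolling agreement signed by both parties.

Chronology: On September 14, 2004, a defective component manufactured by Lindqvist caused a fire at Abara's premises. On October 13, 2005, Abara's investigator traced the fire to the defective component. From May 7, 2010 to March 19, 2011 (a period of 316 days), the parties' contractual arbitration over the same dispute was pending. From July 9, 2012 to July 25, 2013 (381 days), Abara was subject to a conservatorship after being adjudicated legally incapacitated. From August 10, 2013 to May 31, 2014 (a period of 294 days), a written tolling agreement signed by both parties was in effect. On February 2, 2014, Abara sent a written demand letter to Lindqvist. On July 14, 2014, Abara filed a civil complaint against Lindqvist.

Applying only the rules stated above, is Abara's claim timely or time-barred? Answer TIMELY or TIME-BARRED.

TIME-BARRED

Accrual is tied to discovery, so the period began on October 13, 2005 rather than on September 14, 2004 when the act occurred.
Adding the 6 years base period to October 13, 2005 gives a deadline of October 13, 2011, before any tolling.
The period was tolled for 316 days by the pending related arbitration (May 7, 2010 to March 19, 2011), pushing the deadline to August 24, 2012.
Because the plaintiff's legal incapacity ran from July 9, 2012 to July 25, 2013, the deadline is extended by 381 days to September 9, 2013.
The written tolling agreement from August 10, 2013 to May 31, 2014 tolled the period for 294 days, extending the deadline to June 30, 2014.
The other events in the timeline have no effect on the limitation period under the stated rules.
Abara filed on July 14, 2014, after the June 30, 2014 deadline, so the action is time-barred.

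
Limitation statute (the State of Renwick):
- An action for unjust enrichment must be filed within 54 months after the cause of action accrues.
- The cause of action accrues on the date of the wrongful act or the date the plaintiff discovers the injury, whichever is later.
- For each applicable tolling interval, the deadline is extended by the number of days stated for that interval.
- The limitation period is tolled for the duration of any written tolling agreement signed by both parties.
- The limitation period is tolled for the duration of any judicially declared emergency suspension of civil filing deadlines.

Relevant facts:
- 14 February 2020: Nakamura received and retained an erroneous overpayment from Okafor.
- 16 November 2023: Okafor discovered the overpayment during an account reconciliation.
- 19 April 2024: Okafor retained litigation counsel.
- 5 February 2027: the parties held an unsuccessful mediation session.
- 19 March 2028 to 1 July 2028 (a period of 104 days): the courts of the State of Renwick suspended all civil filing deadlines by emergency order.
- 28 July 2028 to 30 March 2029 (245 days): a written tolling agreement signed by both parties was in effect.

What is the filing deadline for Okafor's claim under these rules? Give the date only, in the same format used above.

30 April 2029

Taking the later of the act (14 February 2020) and discovery (16 November 2023), the claim accrued on 16 November 2023.
Adding the 54 months base period to 16 November 2023 gives a deadline of 16 May 2028, before any tolling.
The emergency suspension of filing deadlines from 19 March 2028 to 1 July 2028 tolled the period for 104 days, extending the deadline to 28 August 2028.
Because the written tolling agreement ran from 28 July 2028 to 30 March 2029, the deadline is extended by 245 days to 30 April 2029.
The other events in the timeline have no effect on the limitation period under the stated rules.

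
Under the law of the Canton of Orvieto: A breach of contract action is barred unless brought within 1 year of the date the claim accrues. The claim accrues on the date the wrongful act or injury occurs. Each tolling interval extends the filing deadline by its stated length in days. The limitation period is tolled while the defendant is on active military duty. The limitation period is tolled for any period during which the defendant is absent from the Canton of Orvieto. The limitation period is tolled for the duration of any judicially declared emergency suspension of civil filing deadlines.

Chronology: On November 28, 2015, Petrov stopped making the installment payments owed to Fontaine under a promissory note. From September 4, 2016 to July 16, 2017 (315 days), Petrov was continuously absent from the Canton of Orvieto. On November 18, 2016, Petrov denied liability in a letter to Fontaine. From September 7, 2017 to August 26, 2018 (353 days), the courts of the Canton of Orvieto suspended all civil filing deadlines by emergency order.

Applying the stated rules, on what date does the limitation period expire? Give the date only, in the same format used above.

The claim accrued on November 28, 2015, the date of the act.
1 year from November 28, 2015 is November 28, 2016.
The defendant's absence from the jurisdiction from September 4, 2016 to July 16, 2017 tolled the period for 315 days, extending the deadline to October 9, 2017.
The emergency suspension of filing deadlines from September 7, 2017 to August 26, 2018 tolled the period for 353 days, extending the deadline to September 27, 2018.
None of the other events listed affects the running of the period under the stated rules.

September 27, 2018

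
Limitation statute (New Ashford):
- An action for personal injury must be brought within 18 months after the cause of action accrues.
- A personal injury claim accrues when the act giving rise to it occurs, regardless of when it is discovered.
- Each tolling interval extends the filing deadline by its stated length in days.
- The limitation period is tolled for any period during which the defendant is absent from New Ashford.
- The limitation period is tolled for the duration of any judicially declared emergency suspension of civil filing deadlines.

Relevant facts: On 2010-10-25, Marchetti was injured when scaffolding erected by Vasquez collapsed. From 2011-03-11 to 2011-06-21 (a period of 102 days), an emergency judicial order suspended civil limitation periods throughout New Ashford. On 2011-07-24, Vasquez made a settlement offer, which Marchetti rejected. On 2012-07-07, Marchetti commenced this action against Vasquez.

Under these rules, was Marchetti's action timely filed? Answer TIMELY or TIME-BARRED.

The cause of action accrued on 2010-10-25, the date of the act.
The untolled deadline — 18 months after 2010-10-25 — is 2012-04-25.
The emergency suspension of filing deadlines from 2011-03-11 to 2011-06-21 tolled the period for 102 days, extending the deadline to 2012-08-05.
None of the other events listed affects the running of the period under the stated rules.
The 2012-07-07 filing precedes the 2012-08-05 deadline; the claim is timely.

TIMELY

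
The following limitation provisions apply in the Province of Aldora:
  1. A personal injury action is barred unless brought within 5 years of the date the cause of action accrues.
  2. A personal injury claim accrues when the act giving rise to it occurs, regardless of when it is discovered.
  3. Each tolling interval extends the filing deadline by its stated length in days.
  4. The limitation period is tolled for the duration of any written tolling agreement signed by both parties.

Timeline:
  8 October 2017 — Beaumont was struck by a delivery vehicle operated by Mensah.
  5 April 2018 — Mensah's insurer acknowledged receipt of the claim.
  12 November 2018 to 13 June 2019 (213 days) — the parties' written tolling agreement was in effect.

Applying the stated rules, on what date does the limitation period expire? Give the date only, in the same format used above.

The claim accrued on 8 October 2017, when the wrongful act occurred.
The untolled deadline — 5 years after 8 October 2017 — is 8 October 2022.
Because the written tolling agreement ran from 12 November 2018 to 13 June 2019, the deadline is extended by 213 days to 9 May 2023.
Nothing else in the chronology tolls or restarts the period.

9 May 2023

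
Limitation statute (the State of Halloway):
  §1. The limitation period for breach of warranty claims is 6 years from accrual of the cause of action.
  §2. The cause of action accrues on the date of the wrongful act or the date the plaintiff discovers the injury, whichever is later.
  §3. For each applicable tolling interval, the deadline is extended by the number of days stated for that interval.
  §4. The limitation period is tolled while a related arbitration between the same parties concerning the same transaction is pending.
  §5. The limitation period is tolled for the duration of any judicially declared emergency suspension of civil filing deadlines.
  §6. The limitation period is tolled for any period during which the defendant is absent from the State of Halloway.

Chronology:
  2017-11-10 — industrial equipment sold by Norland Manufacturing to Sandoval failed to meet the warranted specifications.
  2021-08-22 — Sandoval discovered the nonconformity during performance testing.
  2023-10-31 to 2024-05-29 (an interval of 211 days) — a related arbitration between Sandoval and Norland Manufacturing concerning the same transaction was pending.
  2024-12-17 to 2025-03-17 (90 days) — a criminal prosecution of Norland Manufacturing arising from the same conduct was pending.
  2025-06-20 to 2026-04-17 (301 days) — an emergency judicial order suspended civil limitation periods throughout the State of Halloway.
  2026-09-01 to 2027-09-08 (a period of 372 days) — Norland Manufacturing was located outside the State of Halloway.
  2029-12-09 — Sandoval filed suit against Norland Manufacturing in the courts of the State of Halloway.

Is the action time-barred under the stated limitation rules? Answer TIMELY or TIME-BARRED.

Because discovery on 2021-08-22 post-dates the 2017-11-10 act, accrual under the later-of rule falls on 2021-08-22.
6 years from 2021-08-22 is 2027-08-22.
The period was tolled for 211 days by the pending related arbitration (2023-10-31 to 2024-05-29), pushing the deadline to 2028-03-20.
The period was tolled for 301 days by the emergency suspension of filing deadlines (2025-06-20 to 2026-04-17), pushing the deadline to 2029-01-15.
The period was tolled for 372 days by the defendant's absence from the jurisdiction (2026-09-01 to 2027-09-08), pushing the deadline to 2030-01-22.
The pending criminal prosecution from 2024-12-17 to 2025-03-17 does not toll the period, because no stated rule makes a criminal prosecution a tolling event.
Filing on 2029-12-09 beat the 2030-01-22 deadline — the action is timely.

TIMELY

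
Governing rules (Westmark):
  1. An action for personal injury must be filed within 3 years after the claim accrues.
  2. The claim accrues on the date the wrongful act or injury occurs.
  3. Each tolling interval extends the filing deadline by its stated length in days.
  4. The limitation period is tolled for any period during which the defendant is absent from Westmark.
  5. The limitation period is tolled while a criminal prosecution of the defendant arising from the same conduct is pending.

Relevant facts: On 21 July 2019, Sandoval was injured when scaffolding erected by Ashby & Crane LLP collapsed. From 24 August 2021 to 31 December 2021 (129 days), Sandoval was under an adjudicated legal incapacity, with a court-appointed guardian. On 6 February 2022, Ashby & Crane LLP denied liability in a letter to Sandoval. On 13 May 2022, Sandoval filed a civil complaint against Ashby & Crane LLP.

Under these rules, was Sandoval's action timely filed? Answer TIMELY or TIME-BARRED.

TIMELY

The claim accrued on 21 July 2019, when the wrongful act occurred.
Adding the 3 years base period to 21 July 2019 gives a deadline of 21 July 2022, before any tolling.
Although the plaintiff's incapacity ran from 24 August 2021 to 31 December 2021, the stated rules do not make that a tolling event, so it is disregarded.
Nothing else in the chronology tolls or restarts the period.
Filing on 13 May 2022 beat the 21 July 2022 deadline — the action is timely.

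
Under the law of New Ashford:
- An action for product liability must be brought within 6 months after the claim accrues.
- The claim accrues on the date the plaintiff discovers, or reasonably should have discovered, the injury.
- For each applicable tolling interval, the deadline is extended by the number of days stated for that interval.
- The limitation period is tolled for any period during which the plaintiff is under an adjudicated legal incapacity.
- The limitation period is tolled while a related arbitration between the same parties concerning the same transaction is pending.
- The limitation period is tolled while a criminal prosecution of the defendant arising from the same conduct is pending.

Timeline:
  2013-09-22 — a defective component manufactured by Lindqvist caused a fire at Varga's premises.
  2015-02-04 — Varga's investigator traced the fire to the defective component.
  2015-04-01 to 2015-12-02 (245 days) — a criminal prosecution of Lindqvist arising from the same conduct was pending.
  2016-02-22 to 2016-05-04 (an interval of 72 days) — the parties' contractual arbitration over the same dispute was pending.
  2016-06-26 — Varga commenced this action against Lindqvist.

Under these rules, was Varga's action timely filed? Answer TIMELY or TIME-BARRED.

TIME-BARRED

Under the discovery rule, the claim accrued on 2015-02-04, when Varga discovered the injury — not on the 2013-09-22 date of the underlying act.
Adding the 6 months base period to 2015-02-04 gives a deadline of 2015-08-04, before any tolling.
The pending criminal prosecution from 2015-04-01 to 2015-12-02 tolled the period for 245 days, extending the deadline to 2016-04-05.
The period was tolled for 72 days by the pending related arbitration (2016-02-22 to 2016-05-04), pushing the deadline to 2016-06-16.
Varga filed on 2016-06-26, after the 2016-06-16 deadline, so the action is time-barred.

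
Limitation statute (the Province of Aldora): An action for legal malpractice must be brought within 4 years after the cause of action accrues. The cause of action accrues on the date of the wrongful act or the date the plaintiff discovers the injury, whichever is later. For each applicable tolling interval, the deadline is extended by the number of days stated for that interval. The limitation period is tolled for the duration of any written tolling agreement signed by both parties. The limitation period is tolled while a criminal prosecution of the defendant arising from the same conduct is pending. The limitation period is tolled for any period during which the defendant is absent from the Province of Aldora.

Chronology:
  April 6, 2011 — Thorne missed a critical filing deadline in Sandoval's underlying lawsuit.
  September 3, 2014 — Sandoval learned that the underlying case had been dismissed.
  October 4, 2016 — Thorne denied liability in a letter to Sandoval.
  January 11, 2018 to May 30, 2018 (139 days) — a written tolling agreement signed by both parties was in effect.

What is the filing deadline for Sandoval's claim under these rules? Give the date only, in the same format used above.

January 20, 2019

Because discovery on September 3, 2014 post-dates the April 6, 2011 act, accrual under the later-of rule falls on September 3, 2014.
4 years from September 3, 2014 is September 3, 2018.
The written tolling agreement from January 11, 2018 to May 30, 2018 tolled the period for 139 days, extending the deadline to January 20, 2019.
The other events in the timeline have no effect on the limitation period under the stated rules.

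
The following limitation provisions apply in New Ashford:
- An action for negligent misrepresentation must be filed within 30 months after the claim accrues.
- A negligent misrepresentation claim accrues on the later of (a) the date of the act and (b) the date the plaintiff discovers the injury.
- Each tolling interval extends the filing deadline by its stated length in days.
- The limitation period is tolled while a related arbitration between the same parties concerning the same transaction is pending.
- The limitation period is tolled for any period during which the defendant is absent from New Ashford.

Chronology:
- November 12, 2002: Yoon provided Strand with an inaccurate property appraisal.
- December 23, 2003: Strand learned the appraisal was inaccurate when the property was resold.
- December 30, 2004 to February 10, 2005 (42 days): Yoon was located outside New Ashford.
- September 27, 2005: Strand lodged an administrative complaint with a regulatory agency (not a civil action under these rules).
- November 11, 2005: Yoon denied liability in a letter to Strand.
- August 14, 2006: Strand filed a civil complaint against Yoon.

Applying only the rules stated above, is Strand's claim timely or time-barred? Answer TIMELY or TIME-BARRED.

Taking the later of the act (November 12, 2002) and discovery (December 23, 2003), the claim accrued on December 23, 2003.
30 months from December 23, 2003 is June 23, 2006.
The period was tolled for 42 days by the defendant's absence from the jurisdiction (December 30, 2004 to February 10, 2005), pushing the deadline to August 4, 2006.
The other events in the timeline have no effect on the limitation period under the stated rules.
Filing on August 14, 2006 missed the August 4, 2006 deadline — the action is time-barred.

TIME-BARRED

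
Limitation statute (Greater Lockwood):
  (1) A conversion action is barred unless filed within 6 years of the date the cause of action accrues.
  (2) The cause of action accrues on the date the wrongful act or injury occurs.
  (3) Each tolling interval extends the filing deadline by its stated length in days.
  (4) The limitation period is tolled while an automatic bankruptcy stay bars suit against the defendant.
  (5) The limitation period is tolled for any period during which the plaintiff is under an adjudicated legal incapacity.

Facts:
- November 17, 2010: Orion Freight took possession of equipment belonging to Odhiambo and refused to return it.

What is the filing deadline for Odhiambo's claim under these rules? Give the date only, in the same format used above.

The cause of action accrued on November 17, 2010, the date of the act.
6 years from November 17, 2010 is November 17, 2016.

November 17, 2016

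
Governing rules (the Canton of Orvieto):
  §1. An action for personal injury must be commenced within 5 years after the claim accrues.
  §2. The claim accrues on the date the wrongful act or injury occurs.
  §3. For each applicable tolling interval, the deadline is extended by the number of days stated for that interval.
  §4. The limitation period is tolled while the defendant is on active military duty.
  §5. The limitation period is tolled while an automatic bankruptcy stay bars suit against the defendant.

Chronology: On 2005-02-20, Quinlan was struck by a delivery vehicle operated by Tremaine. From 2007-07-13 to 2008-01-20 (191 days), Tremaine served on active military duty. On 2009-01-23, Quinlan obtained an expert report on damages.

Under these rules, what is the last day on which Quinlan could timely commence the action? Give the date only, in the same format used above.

The claim accrued on 2005-02-20, the date of the act.
The untolled deadline — 5 years after 2005-02-20 — is 2010-02-20.
The period was tolled for 191 days by the defendant's active military service (2007-07-13 to 2008-01-20), pushing the deadline to 2010-08-30.
The other events in the timeline have no effect on the limitation period under the stated rules.

2010-08-30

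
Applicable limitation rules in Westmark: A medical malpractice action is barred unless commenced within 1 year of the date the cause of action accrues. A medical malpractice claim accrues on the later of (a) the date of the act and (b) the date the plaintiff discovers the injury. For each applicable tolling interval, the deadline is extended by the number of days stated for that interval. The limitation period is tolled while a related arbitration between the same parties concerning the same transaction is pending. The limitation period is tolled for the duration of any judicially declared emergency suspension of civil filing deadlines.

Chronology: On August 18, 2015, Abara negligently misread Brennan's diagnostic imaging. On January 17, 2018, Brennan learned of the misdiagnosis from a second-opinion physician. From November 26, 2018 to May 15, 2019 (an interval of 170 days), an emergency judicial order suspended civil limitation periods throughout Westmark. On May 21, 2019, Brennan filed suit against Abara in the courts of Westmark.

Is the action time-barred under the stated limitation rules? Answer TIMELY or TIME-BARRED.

Taking the later of the act (August 18, 2015) and discovery (January 17, 2018), the claim accrued on January 17, 2018.
1 year from January 17, 2018 is January 17, 2019.
Because the emergency suspension of filing deadlines ran from November 26, 2018 to May 15, 2019, the deadline is extended by 170 days to July 6, 2019.
The May 21, 2019 filing precedes the July 6, 2019 deadline; the claim is timely.

TIMELY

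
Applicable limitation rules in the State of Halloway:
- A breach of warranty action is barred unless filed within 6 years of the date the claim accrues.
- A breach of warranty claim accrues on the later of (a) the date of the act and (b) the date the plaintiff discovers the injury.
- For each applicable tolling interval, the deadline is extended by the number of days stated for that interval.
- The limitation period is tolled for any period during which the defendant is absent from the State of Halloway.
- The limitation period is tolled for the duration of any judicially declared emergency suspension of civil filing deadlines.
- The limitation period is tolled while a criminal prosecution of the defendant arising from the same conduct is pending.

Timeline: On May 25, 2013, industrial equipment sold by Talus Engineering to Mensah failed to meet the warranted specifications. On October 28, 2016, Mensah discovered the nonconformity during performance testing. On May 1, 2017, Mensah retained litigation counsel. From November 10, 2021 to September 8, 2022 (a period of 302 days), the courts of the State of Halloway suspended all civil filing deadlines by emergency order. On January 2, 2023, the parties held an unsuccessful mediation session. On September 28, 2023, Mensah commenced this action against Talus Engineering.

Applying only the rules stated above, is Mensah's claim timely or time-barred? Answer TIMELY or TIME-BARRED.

TIME-BARRED

The claim accrued on October 28, 2016 — the later of the May 25, 2013 act and the October 28, 2016 discovery.
The untolled deadline — 6 years after October 28, 2016 — is October 28, 2022.
Because the emergency suspension of filing deadlines ran from November 10, 2021 to September 8, 2022, the deadline is extended by 302 days to August 26, 2023.
None of the other events listed affects the running of the period under the stated rules.
Mensah filed on September 28, 2023, after the August 26, 2023 deadline, so the action is time-barred.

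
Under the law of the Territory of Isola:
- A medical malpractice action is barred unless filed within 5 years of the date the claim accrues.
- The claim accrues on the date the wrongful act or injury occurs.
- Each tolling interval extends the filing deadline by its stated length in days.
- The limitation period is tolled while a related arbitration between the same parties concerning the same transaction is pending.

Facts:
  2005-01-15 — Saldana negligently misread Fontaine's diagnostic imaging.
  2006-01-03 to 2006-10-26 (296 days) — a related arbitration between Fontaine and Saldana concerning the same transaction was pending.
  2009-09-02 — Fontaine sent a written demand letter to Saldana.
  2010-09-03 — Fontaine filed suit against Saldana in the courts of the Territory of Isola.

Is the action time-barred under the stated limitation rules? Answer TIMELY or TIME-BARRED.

The claim accrued on 2005-01-15, when the wrongful act occurred.
Adding the 5 years base period to 2005-01-15 gives a deadline of 2010-01-15, before any tolling.
Because the pending related arbitration ran from 2006-01-03 to 2006-10-26, the deadline is extended by 296 days to 2010-11-07.
None of the other events listed affects the running of the period under the stated rules.
Fontaine filed on 2010-09-03, before the 2010-11-07 deadline, so the action is timely.

TIMELY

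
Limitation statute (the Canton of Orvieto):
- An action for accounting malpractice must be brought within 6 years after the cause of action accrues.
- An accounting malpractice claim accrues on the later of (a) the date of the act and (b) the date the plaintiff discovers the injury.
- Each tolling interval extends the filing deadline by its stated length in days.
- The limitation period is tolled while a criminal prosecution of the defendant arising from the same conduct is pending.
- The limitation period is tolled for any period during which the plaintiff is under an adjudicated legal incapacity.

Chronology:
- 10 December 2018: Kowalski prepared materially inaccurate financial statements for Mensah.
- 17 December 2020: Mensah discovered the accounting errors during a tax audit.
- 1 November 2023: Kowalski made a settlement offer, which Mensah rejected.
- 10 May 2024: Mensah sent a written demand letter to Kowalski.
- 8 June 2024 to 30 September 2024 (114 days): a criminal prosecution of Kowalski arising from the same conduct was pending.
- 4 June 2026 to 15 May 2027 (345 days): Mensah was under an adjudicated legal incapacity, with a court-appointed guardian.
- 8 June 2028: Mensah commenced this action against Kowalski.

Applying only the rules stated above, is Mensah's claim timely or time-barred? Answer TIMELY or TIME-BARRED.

The claim accrued on 17 December 2020 — the later of the 10 December 2018 act and the 17 December 2020 discovery.
6 years from 17 December 2020 is 17 December 2026.
Because the pending criminal prosecution ran from 8 June 2024 to 30 September 2024, the deadline is extended by 114 days to 10 April 2027.
The period was tolled for 345 days by the plaintiff's legal incapacity (4 June 2026 to 15 May 2027), pushing the deadline to 20 March 2028.
Nothing else in the chronology tolls or restarts the period.
The 8 June 2028 filing falls after the 20 March 2028 deadline; the claim is time-barred.

TIME-BARRED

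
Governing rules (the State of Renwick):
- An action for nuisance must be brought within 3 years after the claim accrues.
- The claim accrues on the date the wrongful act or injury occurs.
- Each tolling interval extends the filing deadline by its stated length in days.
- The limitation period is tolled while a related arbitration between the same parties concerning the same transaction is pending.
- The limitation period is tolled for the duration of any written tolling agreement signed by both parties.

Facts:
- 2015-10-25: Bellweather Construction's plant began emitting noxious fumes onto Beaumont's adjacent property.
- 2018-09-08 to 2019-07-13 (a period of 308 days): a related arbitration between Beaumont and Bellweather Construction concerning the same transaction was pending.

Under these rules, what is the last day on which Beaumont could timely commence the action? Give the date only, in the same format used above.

The claim accrued on 2015-10-25, the date of the act.
The untolled deadline — 3 years after 2015-10-25 — is 2018-10-25.
The pending related arbitration from 2018-09-08 to 2019-07-13 tolled the period for 308 days, extending the deadline to 2019-08-29.

2019-08-29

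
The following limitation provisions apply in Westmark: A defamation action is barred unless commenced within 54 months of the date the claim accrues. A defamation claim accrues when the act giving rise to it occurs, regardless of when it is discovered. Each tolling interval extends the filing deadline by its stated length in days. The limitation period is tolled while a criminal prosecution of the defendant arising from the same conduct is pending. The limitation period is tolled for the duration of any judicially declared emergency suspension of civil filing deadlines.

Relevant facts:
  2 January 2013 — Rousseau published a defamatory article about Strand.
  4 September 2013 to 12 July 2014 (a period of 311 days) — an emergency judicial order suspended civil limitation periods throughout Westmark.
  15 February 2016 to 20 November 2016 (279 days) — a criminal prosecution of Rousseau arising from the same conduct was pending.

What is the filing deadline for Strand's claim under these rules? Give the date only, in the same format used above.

12 February 2019

The claim accrued on 2 January 2013, when the wrongful act occurred.
Adding the 54 months base period to 2 January 2013 gives a deadline of 2 July 2017, before any tolling.
The period was tolled for 311 days by the emergency suspension of filing deadlines (4 September 2013 to 12 July 2014), pushing the deadline to 9 May 2018.
The pending criminal prosecution from 15 February 2016 to 20 November 2016 tolled the period for 279 days, extending the deadline to 12 February 2019.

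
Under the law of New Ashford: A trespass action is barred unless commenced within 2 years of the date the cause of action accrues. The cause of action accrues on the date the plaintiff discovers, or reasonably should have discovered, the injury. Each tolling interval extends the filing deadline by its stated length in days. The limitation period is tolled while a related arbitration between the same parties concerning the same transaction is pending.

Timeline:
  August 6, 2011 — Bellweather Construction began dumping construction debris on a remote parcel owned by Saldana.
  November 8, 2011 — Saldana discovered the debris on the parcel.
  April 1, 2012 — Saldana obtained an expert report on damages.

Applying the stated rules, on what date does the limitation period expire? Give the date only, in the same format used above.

November 8, 2013

The claim did not accrue until Saldana discovered the injury on November 8, 2011; the August 6, 2011 act date does not start the clock under the stated rule.
2 years from November 8, 2011 is November 8, 2013.
Nothing else in the chronology tolls or restarts the period.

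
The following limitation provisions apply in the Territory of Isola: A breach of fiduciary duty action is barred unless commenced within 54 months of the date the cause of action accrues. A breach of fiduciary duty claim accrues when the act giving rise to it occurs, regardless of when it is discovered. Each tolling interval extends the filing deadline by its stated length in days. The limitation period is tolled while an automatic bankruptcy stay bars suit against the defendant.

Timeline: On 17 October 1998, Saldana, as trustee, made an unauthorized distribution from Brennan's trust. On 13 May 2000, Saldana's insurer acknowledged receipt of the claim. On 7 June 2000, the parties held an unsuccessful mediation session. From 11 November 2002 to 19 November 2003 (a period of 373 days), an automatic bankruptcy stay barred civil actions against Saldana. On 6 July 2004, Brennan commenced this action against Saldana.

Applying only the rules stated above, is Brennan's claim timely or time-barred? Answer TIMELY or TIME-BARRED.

The claim accrued on 17 October 1998, when the wrongful act occurred.
Adding the 54 months base period to 17 October 1998 gives a deadline of 17 April 2003, before any tolling.
The automatic bankruptcy stay from 11 November 2002 to 19 November 2003 tolled the period for 373 days, extending the deadline to 24 April 2004.
Nothing else in the chronology tolls or restarts the period.
Filing on 6 July 2004 missed the 24 April 2004 deadline — the action is time-barred.

TIME-BARRED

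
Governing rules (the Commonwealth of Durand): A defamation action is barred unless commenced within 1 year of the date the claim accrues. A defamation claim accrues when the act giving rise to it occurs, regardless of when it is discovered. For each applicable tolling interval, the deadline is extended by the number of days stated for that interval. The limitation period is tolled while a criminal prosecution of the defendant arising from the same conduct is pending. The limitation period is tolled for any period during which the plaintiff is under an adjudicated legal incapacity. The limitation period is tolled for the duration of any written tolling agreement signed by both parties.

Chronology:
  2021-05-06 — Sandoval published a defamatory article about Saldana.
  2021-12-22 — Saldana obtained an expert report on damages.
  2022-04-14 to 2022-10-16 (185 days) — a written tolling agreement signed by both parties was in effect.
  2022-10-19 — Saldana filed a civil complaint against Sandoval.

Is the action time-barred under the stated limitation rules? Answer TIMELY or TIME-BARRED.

The claim accrued on 2021-05-06, the date of the act.
The untolled deadline — 1 year after 2021-05-06 — is 2022-05-06.
The written tolling agreement from 2022-04-14 to 2022-10-16 tolled the period for 185 days, extending the deadline to 2022-11-07.
None of the other events listed affects the running of the period under the stated rules.
Filing on 2022-10-19 beat the 2022-11-07 deadline — the action is timely.

TIMELY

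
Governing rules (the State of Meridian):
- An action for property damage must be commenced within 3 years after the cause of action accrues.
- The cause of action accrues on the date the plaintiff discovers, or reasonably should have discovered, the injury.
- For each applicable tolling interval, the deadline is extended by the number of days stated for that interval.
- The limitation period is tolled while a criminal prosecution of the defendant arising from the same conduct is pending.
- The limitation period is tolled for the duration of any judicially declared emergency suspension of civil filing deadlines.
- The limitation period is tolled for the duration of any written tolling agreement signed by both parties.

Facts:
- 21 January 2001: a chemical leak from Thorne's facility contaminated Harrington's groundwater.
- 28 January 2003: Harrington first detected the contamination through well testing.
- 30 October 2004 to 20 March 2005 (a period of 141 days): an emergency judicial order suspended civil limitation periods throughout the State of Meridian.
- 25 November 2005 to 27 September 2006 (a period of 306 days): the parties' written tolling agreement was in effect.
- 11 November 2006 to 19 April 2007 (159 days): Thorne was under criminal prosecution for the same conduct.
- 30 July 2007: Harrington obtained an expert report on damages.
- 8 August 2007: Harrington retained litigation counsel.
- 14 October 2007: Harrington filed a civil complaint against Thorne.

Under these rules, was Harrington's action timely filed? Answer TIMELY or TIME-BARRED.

Accrual is tied to discovery, so the period began on 28 January 2003 rather than on 21 January 2001 when the act occurred.
Adding the 3 years base period to 28 January 2003 gives a deadline of 28 January 2006, before any tolling.
The period was tolled for 141 days by the emergency suspension of filing deadlines (30 October 2004 to 20 March 2005), pushing the deadline to 18 June 2006.
The period was tolled for 306 days by the written tolling agreement (25 November 2005 to 27 September 2006), pushing the deadline to 20 April 2007.
The pending criminal prosecution from 11 November 2006 to 19 April 2007 tolled the period for 159 days, extending the deadline to 26 September 2007.
None of the other events listed affects the running of the period under the stated rules.
Harrington filed on 14 October 2007, after the 26 September 2007 deadline, so the action is time-barred.

TIME-BARRED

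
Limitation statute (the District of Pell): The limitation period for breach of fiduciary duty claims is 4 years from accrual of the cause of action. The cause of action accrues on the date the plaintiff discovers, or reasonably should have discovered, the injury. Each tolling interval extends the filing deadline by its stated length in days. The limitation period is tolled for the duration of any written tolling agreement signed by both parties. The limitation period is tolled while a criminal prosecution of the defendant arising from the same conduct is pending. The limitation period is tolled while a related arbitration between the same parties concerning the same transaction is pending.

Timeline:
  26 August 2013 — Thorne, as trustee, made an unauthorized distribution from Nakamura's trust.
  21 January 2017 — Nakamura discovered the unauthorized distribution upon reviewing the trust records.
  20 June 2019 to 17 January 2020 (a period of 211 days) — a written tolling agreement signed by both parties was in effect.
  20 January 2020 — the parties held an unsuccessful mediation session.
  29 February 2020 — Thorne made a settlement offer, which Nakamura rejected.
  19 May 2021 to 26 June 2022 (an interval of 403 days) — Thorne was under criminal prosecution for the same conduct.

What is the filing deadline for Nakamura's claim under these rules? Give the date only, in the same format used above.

Accrual is tied to discovery, so the period began on 21 January 2017 rather than on 26 August 2013 when the act occurred.
The untolled deadline — 4 years after 21 January 2017 — is 21 January 2021.
Because the written tolling agreement ran from 20 June 2019 to 17 January 2020, the deadline is extended by 211 days to 20 August 2021.
The period was tolled for 403 days by the pending criminal prosecution (19 May 2021 to 26 June 2022), pushing the deadline to 27 September 2022.
Nothing else in the chronology tolls or restarts the period.

27 September 2022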